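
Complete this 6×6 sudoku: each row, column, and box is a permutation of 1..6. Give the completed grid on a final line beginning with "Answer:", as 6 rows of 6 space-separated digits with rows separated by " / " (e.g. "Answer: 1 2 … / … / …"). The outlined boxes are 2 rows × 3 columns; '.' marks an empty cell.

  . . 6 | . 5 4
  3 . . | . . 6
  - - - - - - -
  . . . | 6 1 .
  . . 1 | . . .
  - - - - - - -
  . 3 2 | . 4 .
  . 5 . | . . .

Step 1. [r2c5∈{2}] r2c5 has the single candidate 2 ⇒ r2c5=2.
Step 2. [r4c4∈{2,3,4,5}] r4c4 is the only open cell in col 4 admitting 4 ⇒ r4c4=4.
Step 3. [r2c4∈{1}] nothing but 1 survives at r2c4. So r2c4=1.
Step 4. [r6c3∈{4}] only 4 remains possible at r6c3. So r6c3=4.
Step 5. [r4c5∈{3}] r4c5 is down to just 3, so r4c5=3.
Step 6. [r3c1∈{2,4,5}] col 1 places 4 nowhere but r3c1 ⇒ r3c1=4.
Step 7. [r4c1∈{2,5,6}] 5 has one home in col 1: r4c1 ⇒ r4c1=5.
Step 8. [r4c6∈{2}] only 2 remains possible at r4c6 ⇒ r4c6=2.
Step 9. [r6c6∈{1,3}] r6c6 is the only open cell in col 6 admitting 3. So r6c6=3.
Step 10. [r6c1∈{1,6}] 1 has one home in row 6: r6c1 ⇒ r6c1=1.
Step 11. [r1c1∈{2}] only 2 remains possible at r1c1. So r1c1=2.
Step 12. [r3c6∈{5}] r3c6 is down to just 5 ⇒ r3c6=5.
Step 13. [r4c2∈{6}] r4c2's peers cover all but 6. So r4c2=6.
Step 14. [r5c4∈{5}] r5c4 is down to just 5, so r5c4=5.
Step 15. [r5c6∈{1}] r5c6's peers cover all but 1 ⇒ r5c6=1.
Step 16. [r6c5∈{6}] r6c5 is down to just 6. So r6c5=6.
Step 17. [r5c1∈{6}] nothing but 6 survives at r5c1 ⇒ r5c1=6.
Step 18. [r1c2∈{1}] r1c2's peers cover all but 1. So r1c2=1.
Step 19. [r3c3∈{3}] r3c3's peers cover all but 3. So r3c3=3.
Step 20. [r1c4∈{3}] only 3 remains possible at r1c4. So r1c4=3.
Step 21. [r3c2∈{2}] only 2 remains possible at r3c2. So r3c2=2.
Step 22. [r2c2∈{4}] nothing but 4 survives at r2c2. So r2c2=4.
Step 23. [r2c3∈{5}] r2c3 has the single candidate 5. So r2c3=5.
Step 24. [r6c4∈{2}] r6c4 has the single candidate 2, so r6c4=2.

Answer: 2 1 6 3 5 4 / 3 4 5 1 2 6 / 4 2 3 6 1 5 / 5 6 1 4 3 2 / 6 3 2 5 4 1 / 1 5 4 2 6 3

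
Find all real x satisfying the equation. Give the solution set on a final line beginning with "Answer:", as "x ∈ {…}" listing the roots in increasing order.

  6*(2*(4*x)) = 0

Step 1. [6*(2*(4*x)) = 0] 6·(inner) — divide through by 6 ⇒ div: 2*(4*x) = 0.
Step 2. [2*(4*x) = 0] divide by the outer 2. So div: 4*x = 0.
Step 3. [4*x = 0] 4 out front; divide by 4. So div: x = 0.

Answer: x ∈ {0}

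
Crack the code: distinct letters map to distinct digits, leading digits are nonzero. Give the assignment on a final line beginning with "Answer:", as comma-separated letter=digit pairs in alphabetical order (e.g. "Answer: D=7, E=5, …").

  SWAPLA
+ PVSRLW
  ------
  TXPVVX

Step 1. [col 1: A + W ≡ X (mod 10)] no forcing yet in column 1 (carry-in 0); W=4 is free and consistent — try it, so W=4.
Step 2. [col 1: A + W ≡ X (mod 10)] column 1 (A + W ≡ X (mod 10), carry-in 0) doesn't pin X yet; pick X=7 and continue. So X=7.
Step 3. [col 1: A + W ≡ X (mod 10)] column 1: given W=4, X=7, carry-in 0, and digits 4,7 already taken and all letters distinct, A+W≡X (mod 10) forces A=3, so A=3.
Step 4. [col 2: L + L ≡ V (mod 10)] several values work for V in column 2 (L + L ≡ V (mod 10), carry-in 0); try V=2, so V=2.
Step 5. [col 2: L + L ≡ V (mod 10)] several values work for L in column 2 (L + L ≡ V (mod 10), carry-in 0); try L=6 ⇒ L=6.
Step 6. [col 3: P + R ≡ V (mod 10)] no forcing yet in column 3 (carry-in 1); R=0 is free and consistent — try it ⇒ R=0.
Step 7. [col 3: P + R ≡ V (mod 10)] column 3: given R=0, V=2, carry-in 1, and digits 0,2,3,4,6,7 already taken and all letters distinct, P+R≡V (mod 10) forces P=1 ⇒ P=1.
Step 8. [col 4: A + S ≡ P (mod 10)] from column 4 (A=3, P=1, carry-in 0, digits 0,1,2,3,4,6,7 already taken and all letters distinct): S must equal 8 ⇒ S=8.
Step 9. [col 6: S + P ≡ T (mod 10)] from column 6 (S=8, P=1, carry-in 0, digits 0,1,2,3,4,6,7,8 already taken and all letters distinct): T must equal 9. So T=9.

Answer: A=3, L=6, P=1, R=0, S=8, T=9, V=2, W=4, X=7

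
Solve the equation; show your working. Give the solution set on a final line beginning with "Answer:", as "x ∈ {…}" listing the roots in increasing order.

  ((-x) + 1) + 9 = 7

Step 1. [((-x) + 1) + 9 = 7] the outer +9 inverts by subtracting 9 ⇒ sub: (-x) + 1 = -2.
Step 2. [(-x) + 1 = -2] 1 comes off first (subtract 1) ⇒ sub: -x = -3.
Step 3. [-x = -3] leading − — multiply by −1 ⇒ neg: x = 3.

Answer: x ∈ {3}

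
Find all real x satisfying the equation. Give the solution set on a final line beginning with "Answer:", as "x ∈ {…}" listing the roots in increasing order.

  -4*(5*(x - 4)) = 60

Step 1. [-4*(5*(x - 4)) = 60] -4 out front; divide by -4, so div: 5*(x - 4) = -15.
Step 2. [5*(x - 4) = -15] LHS = 5·(…); ÷5 both sides, so div: x - 4 = -3.
Step 3. [x - 4 = -3] add 4: x sits inside (… - 4), so sub: x = 1.

Answer: x ∈ {1}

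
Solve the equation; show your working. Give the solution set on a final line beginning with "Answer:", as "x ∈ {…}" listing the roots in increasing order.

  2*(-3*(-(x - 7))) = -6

Step 1. [2*(-3*(-(x - 7))) = -6] LHS = 2·(…); ÷2 both sides ⇒ div: -3*(-(x - 7)) = -3.
Step 2. [-3*(-(x - 7)) = -3] divide by the outer -3, so div: -(x - 7) = 1.
Step 3. [-(x - 7) = 1] flip signs both sides, so neg: x - 7 = -1.
Step 4. [x - 7 = -1] peel the -7: add 7 from each side ⇒ sub: x = 6.

Answer: x ∈ {6}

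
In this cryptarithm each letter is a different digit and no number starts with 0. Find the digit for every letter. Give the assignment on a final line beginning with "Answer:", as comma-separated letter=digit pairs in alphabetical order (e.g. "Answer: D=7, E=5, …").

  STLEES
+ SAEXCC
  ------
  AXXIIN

Step 1. [col 1: S + C ≡ N (mod 10)] no forcing yet in column 1 (carry-in 0); S=1 is free and consistent — try it. So S=1.
Step 2. [col 1: S + C ≡ N (mod 10)] N=9 is one option consistent with column 1 (S + C ≡ N (mod 10), carry-in 0) — take it, so N=9.
Step 3. [col 1: S + C ≡ N (mod 10)] in column 1 we have S+C≡N with carry-in 0; given S=1, N=9 and digits 1,9 already taken and all letters distinct, that pins C to 8 ⇒ C=8.
Step 4. [col 2: E + C ≡ I (mod 10)] column 2 (E + C ≡ I (mod 10), carry-in 0) doesn't pin E yet; pick E=6 and continue, so E=6.
Step 5. [col 2: E + C ≡ I (mod 10)] from column 2 (E=6, C=8, carry-in 0, digits 1,6,8,9 already taken and all letters distinct): I must equal 4. So I=4.
Step 6. [col 3: E + X ≡ I (mod 10)] in column 3 we have E+X≡I with carry-in 1; given E=6, I=4 and digits 1,4,6,8,9 already taken and all letters distinct, that pins X to 7, so X=7.
Step 7. [col 4: L + E ≡ X (mod 10)] column 4 reads L+E+carry(1)=X with E=6, X=7; with digits 1,4,6,7,8,9 already taken and all letters distinct, the only value for L is 0 ⇒ L=0.
Step 8. [col 5: T + A ≡ X (mod 10)] column 5 (T + A ≡ X (mod 10), carry-in 0) doesn't pin T yet; pick T=5 and continue, so T=5.
Step 9. [col 5: T + A ≡ X (mod 10)] in column 5 we have T+A≡X with carry-in 0; given T=5, X=7 and digits 0,1,4,5,6,7,8,9 already taken and all letters distinct, that pins A to 2. So A=2.

Answer: A=2, C=8, E=6, I=4, L=0, N=9, S=1, T=5, X=7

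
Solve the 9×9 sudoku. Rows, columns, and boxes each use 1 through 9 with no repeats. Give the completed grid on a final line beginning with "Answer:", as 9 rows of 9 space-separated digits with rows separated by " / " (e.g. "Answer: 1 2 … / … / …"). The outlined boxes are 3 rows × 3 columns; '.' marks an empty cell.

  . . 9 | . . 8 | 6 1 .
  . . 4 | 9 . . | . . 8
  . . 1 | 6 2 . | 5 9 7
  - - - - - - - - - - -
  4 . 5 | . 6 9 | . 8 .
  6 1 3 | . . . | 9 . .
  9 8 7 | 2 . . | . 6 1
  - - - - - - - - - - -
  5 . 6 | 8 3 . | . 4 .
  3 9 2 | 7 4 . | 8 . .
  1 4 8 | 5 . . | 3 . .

Step 1. [r2c7∈{2}] only 2 remains possible at r2c7. So r2c7=2.
Step 2. [r2c1∈{7}] r2c1 has the single candidate 7, so r2c1=7.
Step 3. [r6c5∈{5}] only 5 remains possible at r6c5 ⇒ r6c5=5.
Step 4. [r3c6∈{3,4}] row 3 places 4 nowhere but r3c6 ⇒ r3c6=4.
Step 5. [r1c4∈{3}] r1c4 has the single candidate 3. So r1c4=3.
Step 6. [r8c6∈{1,6}] in row 8, 1 fits only at r8c6. So r8c6=1.
Step 7. [r9c8∈{2,7}] r9c8 is the only open cell in row 9 admitting 7 ⇒ r9c8=7.
Step 8. [r5c8∈{2,5}] r5c8 is the only open cell in col 8 admitting 2, so r5c8=2.
Step 9. [r9c6∈{2,6}] in col 6, 6 fits only at r9c6 ⇒ r9c6=6.
Step 10. [r5c9∈{4,5}] row 5 places 5 nowhere but r5c9 ⇒ r5c9=5.
Step 11. [r1c2∈{2,5}] row 1 places 5 nowhere but r1c2 ⇒ r1c2=5.
Step 12. [r7c9∈{2,9}] row 7 places 9 nowhere but r7c9 ⇒ r7c9=9.
Step 13. [r5c5∈{7,8}] in row 5, 8 fits only at r5c5, so r5c5=8.
Step 14. [r2c2∈{3,6}] r2c2 is the only open cell in row 2 admitting 6, so r2c2=6.
Step 15. [r3c1∈{8}] r3c1 has the single candidate 8, so r3c1=8.
Step 16. [r5c4∈{4}] only 4 remains possible at r5c4. So r5c4=4.
Step 17. [r2c6∈{5}] r2c6 is down to just 5, so r2c6=5.
Step 18. [r1c1∈{2}] nothing but 2 survives at r1c1, so r1c1=2.
Step 19. [r6c6∈{3}] r6c6 is down to just 3, so r6c6=3.
Step 20. [r8c8∈{5}] nothing but 5 survives at r8c8, so r8c8=5.
Step 21. [r3c2∈{3}] r3c2 has the single candidate 3, so r3c2=3.
Step 22. [r4c7∈{7}] only 7 remains possible at r4c7. So r4c7=7.
Step 23. [r7c6∈{2}] nothing but 2 survives at r7c6. So r7c6=2.
Step 24. [r5c6∈{7}] only 7 remains possible at r5c6 ⇒ r5c6=7.
Step 25. [r2c8∈{3}] r2c8 has the single candidate 3, so r2c8=3.
Step 26. [r1c5∈{7}] r1c5 is down to just 7. So r1c5=7.
Step 27. [r9c9∈{2}] r9c9's peers cover all but 2 ⇒ r9c9=2.
Step 28. [r4c4∈{1}] r4c4 has the single candidate 1. So r4c4=1.
Step 29. [r7c2∈{7}] r7c2's peers cover all but 7, so r7c2=7.
Step 30. [r2c5∈{1}] r2c5's peers cover all but 1, so r2c5=1.
Step 31. [r9c5∈{9}] r9c5 has the single candidate 9. So r9c5=9.
Step 32. [r7c7∈{1}] r7c7's peers cover all but 1. So r7c7=1.
Step 33. [r8c9∈{6}] r8c9's peers cover all but 6. So r8c9=6.
Step 34. [r6c7∈{4}] r6c7 is down to just 4, so r6c7=4.
Step 35. [r1c9∈{4}] only 4 remains possible at r1c9 ⇒ r1c9=4.
Step 36. [r4c2∈{2}] r4c2 is down to just 2. So r4c2=2.
Step 37. [r4c9∈{3}] r4c9 has the single candidate 3, so r4c9=3.

Answer: 2 5 9 3 7 8 6 1 4 / 7 6 4 9 1 5 2 3 8 / 8 3 1 6 2 4 5 9 7 / 4 2 5 1 6 9 7 8 3 / 6 1 3 4 8 7 9 2 5 / 9 8 7 2 5 3 4 6 1 / 5 7 6 8 3 2 1 4 9 / 3 9 2 7 4 1 8 5 6 / 1 4 8 5 9 6 3 7 2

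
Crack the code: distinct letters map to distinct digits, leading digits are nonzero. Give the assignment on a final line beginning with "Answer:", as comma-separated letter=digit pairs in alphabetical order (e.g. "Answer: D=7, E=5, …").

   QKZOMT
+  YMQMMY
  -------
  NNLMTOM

Step 1. [col 1: T + Y ≡ M (mod 10)] no forcing yet in column 1 (carry-in 0); M=8 is free and consistent — try it, so M=8.
Step 2. [col 1: T + Y ≡ M (mod 10)] several values work for Y in column 1 (T + Y ≡ M (mod 10), carry-in 0); try Y=3. So Y=3.
Step 3. [col 1: T + Y ≡ M (mod 10)] column 1 reads T+Y+carry(0)=M with Y=3, M=8; with digits 3,8 already taken and all letters distinct, the only value for T is 5. So T=5.
Step 4. [col 2: M + M ≡ O (mod 10)] in column 2 we have M+M≡O with carry-in 0; given M=8 and digits 3,5,8 already taken and all letters distinct, that pins O to 6. So O=6.
Step 5. [col 4: Z + Q ≡ M (mod 10)] several values work for Q in column 4 (Z + Q ≡ M (mod 10), carry-in 1); try Q=7. So Q=7.
Step 6. [N] N is the leading digit of a 7-digit sum of two 6-digit numbers; the final carry is exactly 1. So N=1.
Step 7. [col 4: Z + Q ≡ M (mod 10)] from column 4 (Q=7, M=8, carry-in 1, digits 1,3,5,6,7,8 already taken and all letters distinct): Z must equal 0. So Z=0.
Step 8. [col 5: K + M ≡ L (mod 10)] in column 5 we have K+M≡L with carry-in 0; given M=8 and digits 0,1,3,5,6,7,8 already taken and all letters distinct, that pins K to 4. So K=4.
Step 9. [col 5: K + M ≡ L (mod 10)] in column 5 we have K+M≡L with carry-in 0; given K=4, M=8 and digits 0,1,3,4,5,6,7,8 already taken and all letters distinct, that pins L to 2. So L=2.

Answer: K=4, L=2, M=8, N=1, O=6, Q=7, T=5, Y=3, Z=0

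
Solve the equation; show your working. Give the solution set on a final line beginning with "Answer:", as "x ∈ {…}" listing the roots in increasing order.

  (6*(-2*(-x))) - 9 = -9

Step 1. [(6*(-2*(-x))) - 9 = -9] peel the -9: add 9 from each side. So sub: 6*(-2*(-x)) = 0.
Step 2. [6*(-2*(-x)) = 0] leading coefficient 6: divide by 6. So div: -2*(-x) = 0.
Step 3. [-2*(-x) = 0] LHS = -2·(…); ÷-2 both sides ⇒ div: -x = 0.
Step 4. [-x = 0] leading − — multiply by −1 ⇒ neg: x = 0.

Answer: x ∈ {0}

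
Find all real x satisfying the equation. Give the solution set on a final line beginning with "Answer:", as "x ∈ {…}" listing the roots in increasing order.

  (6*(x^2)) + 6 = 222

Step 1. [(6*(x^2)) + 6 = 222] the outer +6 inverts by subtracting 6 ⇒ sub: 6*(x^2) = 216.
Step 2. [6*(x^2) = 216] leading coefficient 6: divide by 6, so div: x^2 = 36.
Step 3. [x^2 = 36] 36 ≥ 0, LHS is (·)² — take ±√. So sqrt: x = 6 or -6.

Answer: x ∈ {-6, 6}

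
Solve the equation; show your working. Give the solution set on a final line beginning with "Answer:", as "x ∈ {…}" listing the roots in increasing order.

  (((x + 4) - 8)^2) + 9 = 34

Step 1. [(((x + 4) - 8)^2) + 9 = 34] the outer +9 inverts by subtracting 9 ⇒ sub: ((x + 4) - 8)^2 = 25.
Step 2. [((x + 4) - 8)^2 = 25] 25 ≥ 0, LHS is (·)² — take ±√, so sqrt: (x + 4) - 8 = 5 or -5.
Step 3. [(x + 4) - 8 = 5 or -5] add 8: x sits inside (… - 8). So sub: x + 4 = 13 or 3.
Step 4. [x + 4 = 13 or 3] the outer +4 inverts by subtracting 4. So sub: x = 9 or -1.

Answer: x ∈ {-1, 9}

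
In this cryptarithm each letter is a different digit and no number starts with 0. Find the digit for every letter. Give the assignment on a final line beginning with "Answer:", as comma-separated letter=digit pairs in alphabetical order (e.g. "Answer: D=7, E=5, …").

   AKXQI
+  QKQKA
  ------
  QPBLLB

Step 1. [Q] Q is the leading digit of a 6-digit sum of two 5-digit numbers; the final carry is exactly 1, so Q=1.
Step 2. [col 1: I + A ≡ B (mod 10)] several values work for I in column 1 (I + A ≡ B (mod 10), carry-in 0); try I=7. So I=7.
Step 3. [col 1: I + A ≡ B (mod 10)] B=6 is one option consistent with column 1 (I + A ≡ B (mod 10), carry-in 0) — take it, so B=6.
Step 4. [col 1: I + A ≡ B (mod 10)] in column 1 we have I+A≡B with carry-in 0; given I=7, B=6 and digits 1,6,7 already taken and all letters distinct, that pins A to 9, so A=9.
Step 5. [col 2: Q + K ≡ L (mod 10)] no forcing yet in column 2 (carry-in 1); L=5 is free and consistent — try it. So L=5.
Step 6. [col 2: Q + K ≡ L (mod 10)] column 2 reads Q+K+carry(1)=L with Q=1, L=5; with digits 1,5,6,7,9 already taken and all letters distinct, the only value for K is 3, so K=3.
Step 7. [col 3: X + Q ≡ L (mod 10)] in column 3 we have X+Q≡L with carry-in 0; given Q=1, L=5 and digits 1,3,5,6,7,9 already taken and all letters distinct, that pins X to 4, so X=4.
Step 8. [col 5: A + Q ≡ P (mod 10)] column 5 reads A+Q+carry(0)=P with A=9, Q=1; with digits 1,3,4,5,6,7,9 already taken and all letters distinct, the only value for P is 0. So P=0.

Answer: A=9, B=6, I=7, K=3, L=5, P=0, Q=1, X=4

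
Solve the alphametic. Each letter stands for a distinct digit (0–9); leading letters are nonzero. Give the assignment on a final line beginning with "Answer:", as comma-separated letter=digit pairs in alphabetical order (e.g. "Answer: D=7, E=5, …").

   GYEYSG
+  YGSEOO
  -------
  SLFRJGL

Step 1. [col 1: G + O ≡ L (mod 10)] no forcing yet in column 1 (carry-in 0); L=4 is free and consistent — try it. So L=4.
Step 2. [col 1: G + O ≡ L (mod 10)] column 1 (G + O ≡ L (mod 10), carry-in 0) doesn't pin G yet; pick G=8 and continue, so G=8.
Step 3. [col 1: G + O ≡ L (mod 10)] column 1 reads G+O+carry(0)=L with G=8, L=4; with digits 4,8 already taken and all letters distinct, the only value for O is 6 ⇒ O=6.
Step 4. [col 2: S + O ≡ G (mod 10)] column 2: given O=6, G=8, carry-in 1, and digits 4,6,8 already taken and all letters distinct, S+O≡G (mod 10) forces S=1 ⇒ S=1.
Step 5. [col 3: Y + E ≡ J (mod 10)] column 3 (Y + E ≡ J (mod 10), carry-in 0) doesn't pin Y yet; pick Y=5 and continue ⇒ Y=5.
Step 6. [col 3: Y + E ≡ J (mod 10)] several values work for J in column 3 (Y + E ≡ J (mod 10), carry-in 0); try J=2. So J=2.
Step 7. [col 3: Y + E ≡ J (mod 10)] in column 3 we have Y+E≡J with carry-in 0; given Y=5, J=2 and digits 1,2,4,5,6,8 already taken and all letters distinct, that pins E to 7. So E=7.
Step 8. [col 4: E + S ≡ R (mod 10)] in column 4 we have E+S≡R with carry-in 1; given E=7, S=1 and digits 1,2,4,5,6,7,8 already taken and all letters distinct, that pins R to 9 ⇒ R=9.
Step 9. [col 5: Y + G ≡ F (mod 10)] column 5 reads Y+G+carry(0)=F with Y=5, G=8; with digits 1,2,4,5,6,7,8,9 already taken and all letters distinct, the only value for F is 3. So F=3.

Answer: E=7, F=3, G=8, J=2, L=4, O=6, R=9, S=1, Y=5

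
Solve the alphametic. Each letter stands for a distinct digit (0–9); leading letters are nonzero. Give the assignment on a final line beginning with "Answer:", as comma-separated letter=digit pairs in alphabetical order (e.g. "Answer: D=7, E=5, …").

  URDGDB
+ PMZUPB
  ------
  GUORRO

Step 1. [col 1: B + B ≡ O (mod 10)] column 1 (B + B ≡ O (mod 10), carry-in 0) doesn't pin O yet; pick O=0 and continue, so O=0.
Step 2. [col 1: B + B ≡ O (mod 10)] column 1 reads B+B+carry(0)=O with O=0; with digits 0 already taken and all letters distinct, the only value for B is 5, so B=5.
Step 3. [col 2: D + P ≡ R (mod 10)] no forcing yet in column 2 (carry-in 1); R=7 is free and consistent — try it, so R=7.
Step 4. [col 2: D + P ≡ R (mod 10)] several values work for D in column 2 (D + P ≡ R (mod 10), carry-in 1); try D=2. So D=2.
Step 5. [col 2: D + P ≡ R (mod 10)] column 2 reads D+P+carry(1)=R with D=2, R=7; with digits 0,2,5,7 already taken and all letters distinct, the only value for P is 4. So P=4.
Step 6. [col 3: G + U ≡ R (mod 10)] G=6 is one option consistent with column 3 (G + U ≡ R (mod 10), carry-in 0) — take it ⇒ G=6.
Step 7. [col 3: G + U ≡ R (mod 10)] from column 3 (G=6, R=7, carry-in 0, digits 0,2,4,5,6,7 already taken and all letters distinct): U must equal 1. So U=1.
Step 8. [col 4: D + Z ≡ O (mod 10)] from column 4 (D=2, O=0, carry-in 0, digits 0,1,2,4,5,6,7 already taken and all letters distinct): Z must equal 8. So Z=8.
Step 9. [col 5: R + M ≡ U (mod 10)] in column 5 we have R+M≡U with carry-in 1; given R=7, U=1 and digits 0,1,2,4,5,6,7,8 already taken and all letters distinct, that pins M to 3. So M=3.

Answer: B=5, D=2, G=6, M=3, O=0, P=4, R=7, U=1, Z=8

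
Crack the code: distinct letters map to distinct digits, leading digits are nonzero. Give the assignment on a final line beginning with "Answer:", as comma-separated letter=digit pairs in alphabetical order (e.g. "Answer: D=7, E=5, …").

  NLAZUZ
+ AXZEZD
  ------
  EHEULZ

Step 1. [col 1: Z + D ≡ Z (mod 10)] column 1 reads Z+D+carry(0)=Z with nothing yet; with all letters distinct, none taken yet, the only value for D is 0 ⇒ D=0.
Step 2. [col 1: Z + D ≡ Z (mod 10)] column 1 (Z + D ≡ Z (mod 10), carry-in 0) doesn't pin Z yet; pick Z=4 and continue, so Z=4.
Step 3. [col 2: U + Z ≡ L (mod 10)] several values work for U in column 2 (U + Z ≡ L (mod 10), carry-in 0); try U=2 ⇒ U=2.
Step 4. [col 2: U + Z ≡ L (mod 10)] in column 2 we have U+Z≡L with carry-in 0; given U=2, Z=4 and digits 0,2,4 already taken and all letters distinct, that pins L to 6 ⇒ L=6.
Step 5. [col 3: Z + E ≡ U (mod 10)] from column 3 (Z=4, U=2, carry-in 0, digits 0,2,4,6 already taken and all letters distinct): E must equal 8, so E=8.
Step 6. [col 4: A + Z ≡ E (mod 10)] in column 4 we have A+Z≡E with carry-in 1; given Z=4, E=8 and digits 0,2,4,6,8 already taken and all letters distinct, that pins A to 3. So A=3.
Step 7. [col 5: L + X ≡ H (mod 10)] X=1 is one option consistent with column 5 (L + X ≡ H (mod 10), carry-in 0) — take it ⇒ X=1.
Step 8. [col 5: L + X ≡ H (mod 10)] in column 5 we have L+X≡H with carry-in 0; given L=6, X=1 and digits 0,1,2,3,4,6,8 already taken and all letters distinct, that pins H to 7, so H=7.
Step 9. [col 6: N + A ≡ E (mod 10)] column 6 reads N+A+carry(0)=E with A=3, E=8; with digits 0,1,2,3,4,6,7,8 already taken and all letters distinct, the only value for N is 5 ⇒ N=5.

Answer: A=3, D=0, E=8, H=7, L=6, N=5, U=2, X=1, Z=4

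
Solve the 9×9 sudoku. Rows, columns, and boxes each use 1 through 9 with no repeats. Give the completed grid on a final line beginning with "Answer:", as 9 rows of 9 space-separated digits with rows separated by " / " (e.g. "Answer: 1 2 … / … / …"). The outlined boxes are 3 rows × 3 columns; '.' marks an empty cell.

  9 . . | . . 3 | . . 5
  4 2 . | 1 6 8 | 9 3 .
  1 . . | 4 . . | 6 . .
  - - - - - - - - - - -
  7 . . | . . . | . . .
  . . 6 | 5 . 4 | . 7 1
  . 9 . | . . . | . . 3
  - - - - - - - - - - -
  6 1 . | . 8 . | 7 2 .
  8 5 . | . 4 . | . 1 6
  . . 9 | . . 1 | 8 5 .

Step 1. [r4c8∈{4,6,8,9}] 9 has one home in col 8: r4c8 ⇒ r4c8=9.
Step 2. [r5c7∈{2}] only 2 remains possible at r5c7, so r5c7=2.
Step 3. [r5c2∈{3,8}] r5c2 is the only open cell in row 5 admitting 8. So r5c2=8.
Step 4. [r9c4∈{2,3,6,7}] in row 9, 6 fits only at r9c4. So r9c4=6.
Step 5. [r3c5∈{2,5,7,9}] 5 has one home in col 5: r3c5 ⇒ r3c5=5.
Step 6. [r3c6∈{2,7,9}] row 3 places 9 nowhere but r3c6. So r3c6=9.
Step 7. [r6c1∈{2,5}] across col 1, 5 lands solely at r6c1 ⇒ r6c1=5.
Step 8. [r6c7∈{4}] r6c7 has the single candidate 4, so r6c7=4.
Step 9. [r5c1∈{3}] only 3 remains possible at r5c1, so r5c1=3.
Step 10. [r8c4∈{2,3,7,9}] r8c4 is the only open cell in row 8 admitting 9 ⇒ r8c4=9.
Step 11. [r3c8∈{8}] r3c8's peers cover all but 8. So r3c8=8.
Step 12. [r6c4∈{2,7,8}] row 6 places 8 nowhere but r6c4. So r6c4=8.
Step 13. [r1c4∈{2,7}] in col 4, 7 fits only at r1c4. So r1c4=7.
Step 14. [r4c4∈{2,3}] r4c4 is the only open cell in col 4 admitting 2. So r4c4=2.
Step 15. [r8c6∈{2,7}] col 6 places 2 nowhere but r8c6 ⇒ r8c6=2.
Step 16. [r8c3∈{3,7}] r8c3 is the only open cell in row 8 admitting 7. So r8c3=7.
Step 17. [r3c3∈{3}] r3c3 is down to just 3. So r3c3=3.
Step 18. [r7c3∈{4}] nothing but 4 survives at r7c3 ⇒ r7c3=4.
Step 19. [r4c3∈{1}] r4c3 has the single candidate 1. So r4c3=1.
Step 20. [r6c6∈{6,7}] in col 6, 7 fits only at r6c6, so r6c6=7.
Step 21. [r3c9∈{2,7}] across row 3, 2 lands solely at r3c9 ⇒ r3c9=2.
Step 22. [r9c2∈{3}] r9c2 has the single candidate 3 ⇒ r9c2=3.
Step 23. [r2c9∈{7}] r2c9 has the single candidate 7, so r2c9=7.
Step 24. [r9c5∈{7}] r9c5 has the single candidate 7. So r9c5=7.
Step 25. [r4c5∈{3}] nothing but 3 survives at r4c5, so r4c5=3.
Step 26. [r8c7∈{3}] r8c7 is down to just 3. So r8c7=3.
Step 27. [r4c2∈{4}] nothing but 4 survives at r4c2. So r4c2=4.
Step 28. [r4c7∈{5}] r4c7 is down to just 5 ⇒ r4c7=5.
Step 29. [r7c6∈{5}] nothing but 5 survives at r7c6. So r7c6=5.
Step 30. [r9c9∈{4}] nothing but 4 survives at r9c9, so r9c9=4.
Step 31. [r4c9∈{8}] r4c9 has the single candidate 8. So r4c9=8.
Step 32. [r1c5∈{2}] r1c5's peers cover all but 2. So r1c5=2.
Step 33. [r1c3∈{8}] r1c3's peers cover all but 8. So r1c3=8.
Step 34. [r7c9∈{9}] r7c9 is down to just 9 ⇒ r7c9=9.
Step 35. [r7c4∈{3}] nothing but 3 survives at r7c4. So r7c4=3.
Step 36. [r9c1∈{2}] only 2 remains possible at r9c1. So r9c1=2.
Step 37. [r2c3∈{5}] r2c3 is down to just 5, so r2c3=5.
Step 38. [r5c5∈{9}] nothing but 9 survives at r5c5. So r5c5=9.
Step 39. [r6c8∈{6}] only 6 remains possible at r6c8. So r6c8=6.
Step 40. [r6c5∈{1}] nothing but 1 survives at r6c5. So r6c5=1.
Step 41. [r1c7∈{1}] r1c7 is down to just 1. So r1c7=1.
Step 42. [r3c2∈{7}] r3c2 has the single candidate 7 ⇒ r3c2=7.
Step 43. [r4c6∈{6}] r4c6's peers cover all but 6. So r4c6=6.
Step 44. [r1c8∈{4}] only 4 remains possible at r1c8, so r1c8=4.
Step 45. [r6c3∈{2}] r6c3's peers cover all but 2, so r6c3=2.
Step 46. [r1c2∈{6}] nothing but 6 survives at r1c2 ⇒ r1c2=6.

Answer: 9 6 8 7 2 3 1 4 5 / 4 2 5 1 6 8 9 3 7 / 1 7 3 4 5 9 6 8 2 / 7 4 1 2 3 6 5 9 8 / 3 8 6 5 9 4 2 7 1 / 5 9 2 8 1 7 4 6 3 / 6 1 4 3 8 5 7 2 9 / 8 5 7 9 4 2 3 1 6 / 2 3 9 6 7 1 8 5 4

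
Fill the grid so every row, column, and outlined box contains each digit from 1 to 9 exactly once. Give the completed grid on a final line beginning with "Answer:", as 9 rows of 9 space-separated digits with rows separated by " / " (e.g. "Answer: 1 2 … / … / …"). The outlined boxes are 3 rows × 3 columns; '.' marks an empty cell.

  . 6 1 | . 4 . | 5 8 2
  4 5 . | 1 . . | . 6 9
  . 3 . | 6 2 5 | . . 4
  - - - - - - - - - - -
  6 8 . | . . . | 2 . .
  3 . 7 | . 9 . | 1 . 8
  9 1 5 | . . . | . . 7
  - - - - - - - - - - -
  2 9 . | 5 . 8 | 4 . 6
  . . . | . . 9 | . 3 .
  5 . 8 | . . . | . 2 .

Step 1. [r4c5∈{1,3,5,7}] 5 has one home in col 5: r4c5, so r4c5=5.
Step 2. [r5c6∈{2,4,6}] in row 5, 6 fits only at r5c6, so r5c6=6.
Step 3. [r4c3∈{4}] nothing but 4 survives at r4c3. So r4c3=4.
Step 4. [r3c7∈{7}] r3c7's peers cover all but 7, so r3c7=7.
Step 5. [r6c4∈{2,3,4,8}] col 4 places 8 nowhere but r6c4 ⇒ r6c4=8.
Step 6. [r6c5∈{3}] nothing but 3 survives at r6c5. So r6c5=3.
Step 7. [r9c9∈{1}] r9c9 has the single candidate 1, so r9c9=1.
Step 8. [r4c4∈{7}] nothing but 7 survives at r4c4. So r4c4=7.
Step 9. [r1c1∈{7}] only 7 remains possible at r1c1 ⇒ r1c1=7.
Step 10. [r1c6∈{3}] nothing but 3 survives at r1c6, so r1c6=3.
Step 11. [r6c6∈{2,4}] across row 6, 2 lands solely at r6c6, so r6c6=2.
Step 12. [r9c6∈{4,7}] 4 has one home in col 6: r9c6. So r9c6=4.
Step 13. [r9c2∈{7}] only 7 remains possible at r9c2, so r9c2=7.
Step 14. [r8c5∈{1,6,7}] in row 8, 7 fits only at r8c5. So r8c5=7.
Step 15. [r6c8∈{4}] r6c8 is down to just 4 ⇒ r6c8=4.
Step 16. [r3c8∈{1}] only 1 remains possible at r3c8, so r3c8=1.
Step 17. [r1c4∈{9}] r1c4 is down to just 9. So r1c4=9.
Step 18. [r3c3∈{9}] r3c3 is down to just 9. So r3c3=9.
Step 19. [r8c2∈{4}] r8c2's peers cover all but 4, so r8c2=4.
Step 20. [r7c8∈{7}] r7c8 is down to just 7. So r7c8=7.
Step 21. [r4c9∈{3}] r4c9 has the single candidate 3, so r4c9=3.
Step 22. [r6c7∈{6}] r6c7 has the single candidate 6, so r6c7=6.
Step 23. [r9c5∈{6}] r9c5's peers cover all but 6, so r9c5=6.
Step 24. [r2c6∈{7}] r2c6 is down to just 7, so r2c6=7.
Step 25. [r2c3∈{2}] r2c3 has the single candidate 2, so r2c3=2.
Step 26. [r4c8∈{9}] r4c8 is down to just 9, so r4c8=9.
Step 27. [r2c5∈{8}] only 8 remains possible at r2c5, so r2c5=8.
Step 28. [r7c3∈{3}] only 3 remains possible at r7c3 ⇒ r7c3=3.
Step 29. [r8c3∈{6}] r8c3's peers cover all but 6 ⇒ r8c3=6.
Step 30. [r9c7∈{9}] r9c7 is down to just 9. So r9c7=9.
Step 31. [r4c6∈{1}] nothing but 1 survives at r4c6, so r4c6=1.
Step 32. [r3c1∈{8}] r3c1 has the single candidate 8. So r3c1=8.
Step 33. [r5c8∈{5}] r5c8's peers cover all but 5 ⇒ r5c8=5.
Step 34. [r8c7∈{8}] r8c7 has the single candidate 8. So r8c7=8.
Step 35. [r5c4∈{4}] only 4 remains possible at r5c4, so r5c4=4.
Step 36. [r8c1∈{1}] only 1 remains possible at r8c1, so r8c1=1.
Step 37. [r5c2∈{2}] r5c2's peers cover all but 2 ⇒ r5c2=2.
Step 38. [r8c9∈{5}] nothing but 5 survives at r8c9. So r8c9=5.
Step 39. [r9c4∈{3}] r9c4 has the single candidate 3 ⇒ r9c4=3.
Step 40. [r8c4∈{2}] r8c4's peers cover all but 2 ⇒ r8c4=2.
Step 41. [r2c7∈{3}] r2c7 has the single candidate 3, so r2c7=3.
Step 42. [r7c5∈{1}] only 1 remains possible at r7c5. So r7c5=1.

Answer: 7 6 1 9 4 3 5 8 2 / 4 5 2 1 8 7 3 6 9 / 8 3 9 6 2 5 7 1 4 / 6 8 4 7 5 1 2 9 3 / 3 2 7 4 9 6 1 5 8 / 9 1 5 8 3 2 6 4 7 / 2 9 3 5 1 8 4 7 6 / 1 4 6 2 7 9 8 3 5 / 5 7 8 3 6 4 9 2 1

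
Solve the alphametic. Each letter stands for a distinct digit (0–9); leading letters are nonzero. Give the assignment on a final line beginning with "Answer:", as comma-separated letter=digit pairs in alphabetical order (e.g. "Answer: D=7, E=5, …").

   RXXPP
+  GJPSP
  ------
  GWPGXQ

Step 1. [col 1: P + P ≡ Q (mod 10)] no forcing yet in column 1 (carry-in 0); Q=6 is free and consistent — try it. So Q=6.
Step 2. [G] G is the leading digit of a 6-digit sum of two 5-digit numbers; the final carry is exactly 1. So G=1.
Step 3. [col 1: P + P ≡ Q (mod 10)] column 1 (P + P ≡ Q (mod 10), carry-in 0) doesn't pin P yet; pick P=8 and continue ⇒ P=8.
Step 4. [col 2: P + S ≡ X (mod 10)] no forcing yet in column 2 (carry-in 1); S=3 is free and consistent — try it, so S=3.
Step 5. [col 2: P + S ≡ X (mod 10)] column 2: given P=8, S=3, carry-in 1, and digits 1,3,6,8 already taken and all letters distinct, P+S≡X (mod 10) forces X=2. So X=2.
Step 6. [col 4: X + J ≡ P (mod 10)] column 4: given X=2, P=8, carry-in 1, and digits 1,2,3,6,8 already taken and all letters distinct, X+J≡P (mod 10) forces J=5. So J=5.
Step 7. [col 5: R + G ≡ W (mod 10)] from column 5 (G=1, carry-in 0, digits 1,2,3,5,6,8 already taken and all letters distinct): W must equal 0 ⇒ W=0.
Step 8. [col 5: R + G ≡ W (mod 10)] column 5: given G=1, W=0, carry-in 0, and digits 0,1,2,3,5,6,8 already taken and all letters distinct, R+G≡W (mod 10) forces R=9. So R=9.

Answer: G=1, J=5, P=8, Q=6, R=9, S=3, W=0, X=2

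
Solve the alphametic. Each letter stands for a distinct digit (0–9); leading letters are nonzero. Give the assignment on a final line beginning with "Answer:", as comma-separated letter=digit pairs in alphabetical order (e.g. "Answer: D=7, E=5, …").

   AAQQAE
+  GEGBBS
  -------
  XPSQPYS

Step 1. [col 1: E + S ≡ S (mod 10)] column 1 reads E+S+carry(0)=S with nothing yet; with all letters distinct, none taken yet, the only value for E is 0 ⇒ E=0.
Step 2. [X] the sum has 7 digits but both addends have 6; that extra leading digit X is the final carry, namely 1, so X=1.
Step 3. [col 1: E + S ≡ S (mod 10)] no forcing yet in column 1 (carry-in 0); S=4 is free and consistent — try it. So S=4.
Step 4. [col 2: A + B ≡ Y (mod 10)] no forcing yet in column 2 (carry-in 0); B=5 is free and consistent — try it ⇒ B=5.
Step 5. [col 2: A + B ≡ Y (mod 10)] no forcing yet in column 2 (carry-in 0); A=3 is free and consistent — try it. So A=3.
Step 6. [col 2: A + B ≡ Y (mod 10)] column 2: given A=3, B=5, carry-in 0, and digits 0,1,3,4,5 already taken and all letters distinct, A+B≡Y (mod 10) forces Y=8. So Y=8.
Step 7. [col 3: Q + B ≡ P (mod 10)] Q=7 is one option consistent with column 3 (Q + B ≡ P (mod 10), carry-in 0) — take it, so Q=7.
Step 8. [col 3: Q + B ≡ P (mod 10)] column 3 reads Q+B+carry(0)=P with Q=7, B=5; with digits 0,1,3,4,5,7,8 already taken and all letters distinct, the only value for P is 2 ⇒ P=2.
Step 9. [col 4: Q + G ≡ Q (mod 10)] column 4: given Q=7, carry-in 1, and digits 0,1,2,3,4,5,7,8 already taken and all letters distinct, Q+G≡Q (mod 10) forces G=9, so G=9.

Answer: A=3, B=5, E=0, G=9, P=2, Q=7, S=4, X=1, Y=8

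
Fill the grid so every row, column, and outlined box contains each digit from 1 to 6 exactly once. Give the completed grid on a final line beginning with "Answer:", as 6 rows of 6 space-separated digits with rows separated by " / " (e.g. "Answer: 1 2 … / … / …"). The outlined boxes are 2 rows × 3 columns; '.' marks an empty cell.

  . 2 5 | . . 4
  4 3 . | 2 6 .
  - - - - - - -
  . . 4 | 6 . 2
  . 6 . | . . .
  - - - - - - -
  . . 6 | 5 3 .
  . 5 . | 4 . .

Step 1. [r1c5∈{1}] r1c5 is down to just 1. So r1c5=1.
Step 2. [r3c1∈{1,3,5}] r3c1 is the only open cell in row 3 admitting 3 ⇒ r3c1=3.
Step 3. [r5c1∈{1,2}] 2 has one home in row 5: r5c1. So r5c1=2.
Step 4. [r6c1∈{1}] only 1 remains possible at r6c1. So r6c1=1.
Step 5. [r4c6∈{1,3,5}] r4c6 is the only open cell in col 6 admitting 3. So r4c6=3.
Step 6. [r3c2∈{1}] nothing but 1 survives at r3c2, so r3c2=1.
Step 7. [r4c1∈{5}] r4c1's peers cover all but 5 ⇒ r4c1=5.
Step 8. [r1c4∈{3}] r1c4's peers cover all but 3, so r1c4=3.
Step 9. [r6c6∈{6}] nothing but 6 survives at r6c6 ⇒ r6c6=6.
Step 10. [r4c3∈{2}] nothing but 2 survives at r4c3 ⇒ r4c3=2.
Step 11. [r2c6∈{5}] r2c6 has the single candidate 5 ⇒ r2c6=5.
Step 12. [r2c3∈{1}] nothing but 1 survives at r2c3. So r2c3=1.
Step 13. [r4c4∈{1}] r4c4 has the single candidate 1 ⇒ r4c4=1.
Step 14. [r5c2∈{4}] r5c2 is down to just 4 ⇒ r5c2=4.
Step 15. [r1c1∈{6}] r1c1 is down to just 6. So r1c1=6.
Step 16. [r6c3∈{3}] nothing but 3 survives at r6c3 ⇒ r6c3=3.
Step 17. [r6c5∈{2}] only 2 remains possible at r6c5 ⇒ r6c5=2.
Step 18. [r5c6∈{1}] r5c6 has the single candidate 1 ⇒ r5c6=1.
Step 19. [r4c5∈{4}] r4c5 is down to just 4. So r4c5=4.
Step 20. [r3c5∈{5}] r3c5 is down to just 5 ⇒ r3c5=5.

Answer: 6 2 5 3 1 4 / 4 3 1 2 6 5 / 3 1 4 6 5 2 / 5 6 2 1 4 3 / 2 4 6 5 3 1 / 1 5 3 4 2 6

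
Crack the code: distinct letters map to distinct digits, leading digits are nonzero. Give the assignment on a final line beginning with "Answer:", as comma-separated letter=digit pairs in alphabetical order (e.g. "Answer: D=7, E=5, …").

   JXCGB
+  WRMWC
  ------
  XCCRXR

Step 1. [col 1: B + C ≡ R (mod 10)] column 1 (B + C ≡ R (mod 10), carry-in 0) doesn't pin B yet; pick B=8 and continue. So B=8.
Step 2. [X] X is the leading digit of a 6-digit sum of two 5-digit numbers; the final carry is exactly 1 ⇒ X=1.
Step 3. [col 1: B + C ≡ R (mod 10)] no forcing yet in column 1 (carry-in 0); R=3 is free and consistent — try it ⇒ R=3.
Step 4. [col 1: B + C ≡ R (mod 10)] column 1 reads B+C+carry(0)=R with B=8, R=3; with digits 1,3,8 already taken and all letters distinct, the only value for C is 5. So C=5.
Step 5. [col 2: G + W ≡ X (mod 10)] W=6 is one option consistent with column 2 (G + W ≡ X (mod 10), carry-in 1) — take it, so W=6.
Step 6. [col 2: G + W ≡ X (mod 10)] column 2: given W=6, X=1, carry-in 1, and digits 1,3,5,6,8 already taken and all letters distinct, G+W≡X (mod 10) forces G=4 ⇒ G=4.
Step 7. [col 3: C + M ≡ R (mod 10)] from column 3 (C=5, R=3, carry-in 1, digits 1,3,4,5,6,8 already taken and all letters distinct): M must equal 7. So M=7.
Step 8. [col 5: J + W ≡ C (mod 10)] in column 5 we have J+W≡C with carry-in 0; given W=6, C=5 and digits 1,3,4,5,6,7,8 already taken and all letters distinct, that pins J to 9. So J=9.

Answer: B=8, C=5, G=4, J=9, M=7, R=3, W=6, X=1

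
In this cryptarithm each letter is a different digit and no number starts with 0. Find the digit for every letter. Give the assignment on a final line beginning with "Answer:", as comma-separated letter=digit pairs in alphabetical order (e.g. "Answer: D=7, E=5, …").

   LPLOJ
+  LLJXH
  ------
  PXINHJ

Step 1. [P] the sum has 6 digits but both addends have 5; that extra leading digit P is the final carry, namely 1. So P=1.
Step 2. [col 1: J + H ≡ J (mod 10)] in column 1 we have J+H≡J with carry-in 0; given nothing yet and digits 1 already taken and all letters distinct, that pins H to 0 ⇒ H=0.
Step 3. [col 1: J + H ≡ J (mod 10)] several values work for J in column 1 (J + H ≡ J (mod 10), carry-in 0); try J=5, so J=5.
Step 4. [col 2: O + X ≡ H (mod 10)] no forcing yet in column 2 (carry-in 0); O=6 is free and consistent — try it ⇒ O=6.
Step 5. [col 2: O + X ≡ H (mod 10)] from column 2 (O=6, H=0, carry-in 0, digits 0,1,5,6 already taken and all letters distinct): X must equal 4, so X=4.
Step 6. [col 3: L + J ≡ N (mod 10)] N=3 is one option consistent with column 3 (L + J ≡ N (mod 10), carry-in 1) — take it, so N=3.
Step 7. [col 3: L + J ≡ N (mod 10)] in column 3 we have L+J≡N with carry-in 1; given J=5, N=3 and digits 0,1,3,4,5,6 already taken and all letters distinct, that pins L to 7. So L=7.
Step 8. [col 4: P + L ≡ I (mod 10)] column 4: given P=1, L=7, carry-in 1, and digits 0,1,3,4,5,6,7 already taken and all letters distinct, P+L≡I (mod 10) forces I=9. So I=9.

Answer: H=0, I=9, J=5, L=7, N=3, O=6, P=1, X=4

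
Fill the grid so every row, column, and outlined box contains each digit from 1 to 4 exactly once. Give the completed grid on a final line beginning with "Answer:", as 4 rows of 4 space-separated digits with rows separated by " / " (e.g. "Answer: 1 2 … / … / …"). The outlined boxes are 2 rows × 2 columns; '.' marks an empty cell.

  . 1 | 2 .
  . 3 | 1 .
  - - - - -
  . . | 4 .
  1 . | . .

Step 1. [r1c4∈{3,4}] across row 1, 3 lands solely at r1c4. So r1c4=3.
Step 2. [r3c2∈{2}] r3c2's peers cover all but 2, so r3c2=2.
Step 3. [r1c1∈{4}] r1c1 is down to just 4. So r1c1=4.
Step 4. [r3c4∈{1}] r3c4's peers cover all but 1. So r3c4=1.
Step 5. [r3c1∈{3}] r3c1's peers cover all but 3 ⇒ r3c1=3.
Step 6. [r2c1∈{2}] nothing but 2 survives at r2c1, so r2c1=2.
Step 7. [r4c3∈{3}] r4c3 is down to just 3, so r4c3=3.
Step 8. [r4c4∈{2}] r4c4's peers cover all but 2, so r4c4=2.
Step 9. [r4c2∈{4}] r4c2 has the single candidate 4 ⇒ r4c2=4.
Step 10. [r2c4∈{4}] r2c4 is down to just 4, so r2c4=4.

Answer: 4 1 2 3 / 2 3 1 4 / 3 2 4 1 / 1 4 3 2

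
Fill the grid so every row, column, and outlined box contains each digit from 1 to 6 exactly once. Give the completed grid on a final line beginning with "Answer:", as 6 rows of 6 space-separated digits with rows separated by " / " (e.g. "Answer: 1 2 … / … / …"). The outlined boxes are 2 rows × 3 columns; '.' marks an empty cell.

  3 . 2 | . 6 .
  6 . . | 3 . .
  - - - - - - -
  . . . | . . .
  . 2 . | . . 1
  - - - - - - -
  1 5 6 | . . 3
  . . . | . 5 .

Step 1. [r4c4∈{4,5,6}] 6 has one home in row 4: r4c4 ⇒ r4c4=6.
Step 2. [r2c5∈{1,2,4}] in col 5, 1 fits only at r2c5, so r2c5=1.
Step 3. [r2c2∈{4}] r2c2's peers cover all but 4 ⇒ r2c2=4.
Step 4. [r3c3∈{1,3,4,5}] r3c3 is the only open cell in col 3 admitting 1, so r3c3=1.
Step 5. [r2c6∈{2,5}] r2c6 is the only open cell in row 2 admitting 2, so r2c6=2.
Step 6. [r6c4∈{1,2,4}] 1 has one home in row 6: r6c4. So r6c4=1.
Step 7. [r6c2∈{3}] r6c2 has the single candidate 3. So r6c2=3.
Step 8. [r4c3∈{3,4,5}] col 3 places 3 nowhere but r4c3 ⇒ r4c3=3.
Step 9. [r4c5∈{4}] only 4 remains possible at r4c5, so r4c5=4.
Step 10. [r3c6∈{5}] nothing but 5 survives at r3c6 ⇒ r3c6=5.
Step 11. [r5c4∈{2,4}] 4 has one home in row 5: r5c4, so r5c4=4.
Step 12. [r5c5∈{2}] nothing but 2 survives at r5c5 ⇒ r5c5=2.
Step 13. [r6c3∈{4}] only 4 remains possible at r6c3. So r6c3=4.
Step 14. [r1c4∈{5}] nothing but 5 survives at r1c4 ⇒ r1c4=5.
Step 15. [r6c1∈{2}] r6c1 is down to just 2. So r6c1=2.
Step 16. [r3c4∈{2}] nothing but 2 survives at r3c4 ⇒ r3c4=2.
Step 17. [r1c6∈{4}] r1c6 has the single candidate 4, so r1c6=4.
Step 18. [r1c2∈{1}] only 1 remains possible at r1c2 ⇒ r1c2=1.
Step 19. [r3c1∈{4}] nothing but 4 survives at r3c1, so r3c1=4.
Step 20. [r4c1∈{5}] nothing but 5 survives at r4c1 ⇒ r4c1=5.
Step 21. [r3c2∈{6}] r3c2 is down to just 6. So r3c2=6.
Step 22. [r6c6∈{6}] nothing but 6 survives at r6c6 ⇒ r6c6=6.
Step 23. [r3c5∈{3}] only 3 remains possible at r3c5, so r3c5=3.
Step 24. [r2c3∈{5}] r2c3 has the single candidate 5 ⇒ r2c3=5.

Answer: 3 1 2 5 6 4 / 6 4 5 3 1 2 / 4 6 1 2 3 5 / 5 2 3 6 4 1 / 1 5 6 4 2 3 / 2 3 4 1 5 6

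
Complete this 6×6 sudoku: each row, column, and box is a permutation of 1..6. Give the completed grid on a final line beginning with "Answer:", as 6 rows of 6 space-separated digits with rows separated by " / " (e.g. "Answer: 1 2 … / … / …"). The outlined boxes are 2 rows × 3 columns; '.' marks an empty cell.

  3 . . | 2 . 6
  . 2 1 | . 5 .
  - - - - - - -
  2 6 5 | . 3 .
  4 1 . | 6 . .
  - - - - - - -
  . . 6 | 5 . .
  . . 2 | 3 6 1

Step 1. [r6c2∈{4,5}] in row 6, 4 fits only at r6c2 ⇒ r6c2=4.
Step 2. [r2c4∈{4}] r2c4's peers cover all but 4, so r2c4=4.
Step 3. [r5c5∈{2,4}] across col 5, 4 lands solely at r5c5, so r5c5=4.
Step 4. [r5c6∈{2}] only 2 remains possible at r5c6, so r5c6=2.
Step 5. [r4c6∈{5}] r4c6 is down to just 5, so r4c6=5.
Step 6. [r6c1∈{5}] nothing but 5 survives at r6c1. So r6c1=5.
Step 7. [r3c4∈{1}] r3c4 has the single candidate 1, so r3c4=1.
Step 8. [r1c3∈{4}] r1c3 has the single candidate 4. So r1c3=4.
Step 9. [r4c3∈{3}] nothing but 3 survives at r4c3. So r4c3=3.
Step 10. [r5c1∈{1}] r5c1's peers cover all but 1. So r5c1=1.
Step 11. [r5c2∈{3}] nothing but 3 survives at r5c2, so r5c2=3.
Step 12. [r1c5∈{1}] r1c5 is down to just 1, so r1c5=1.
Step 13. [r2c6∈{3}] r2c6 has the single candidate 3, so r2c6=3.
Step 14. [r2c1∈{6}] nothing but 6 survives at r2c1. So r2c1=6.
Step 15. [r4c5∈{2}] r4c5's peers cover all but 2. So r4c5=2.
Step 16. [r1c2∈{5}] r1c2 has the single candidate 5 ⇒ r1c2=5.
Step 17. [r3c6∈{4}] r3c6 is down to just 4. So r3c6=4.

Answer: 3 5 4 2 1 6 / 6 2 1 4 5 3 / 2 6 5 1 3 4 / 4 1 3 6 2 5 / 1 3 6 5 4 2 / 5 4 2 3 6 1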